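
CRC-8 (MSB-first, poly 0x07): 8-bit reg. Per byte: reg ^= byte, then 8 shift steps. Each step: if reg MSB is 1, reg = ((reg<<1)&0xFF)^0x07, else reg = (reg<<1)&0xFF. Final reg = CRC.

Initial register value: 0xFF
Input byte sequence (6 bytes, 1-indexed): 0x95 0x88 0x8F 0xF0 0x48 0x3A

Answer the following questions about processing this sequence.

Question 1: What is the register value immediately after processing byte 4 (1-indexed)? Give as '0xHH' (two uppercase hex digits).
Answer: 0x38

Derivation:
After byte 1 (0x95): reg=0x11
After byte 2 (0x88): reg=0xC6
After byte 3 (0x8F): reg=0xF8
After byte 4 (0xF0): reg=0x38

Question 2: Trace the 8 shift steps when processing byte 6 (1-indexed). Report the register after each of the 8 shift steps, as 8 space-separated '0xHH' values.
After byte 1 (0x95): reg=0x11
After byte 2 (0x88): reg=0xC6
After byte 3 (0x8F): reg=0xF8
After byte 4 (0xF0): reg=0x38
After byte 5 (0x48): reg=0x57
Register before byte 6: 0x57
After XOR with byte 0x3A: 0x6D

Answer: 0xDA 0xB3 0x61 0xC2 0x83 0x01 0x02 0x04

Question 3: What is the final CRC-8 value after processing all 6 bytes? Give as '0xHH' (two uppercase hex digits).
Answer: 0x04

Derivation:
After byte 1 (0x95): reg=0x11
After byte 2 (0x88): reg=0xC6
After byte 3 (0x8F): reg=0xF8
After byte 4 (0xF0): reg=0x38
After byte 5 (0x48): reg=0x57
After byte 6 (0x3A): reg=0x04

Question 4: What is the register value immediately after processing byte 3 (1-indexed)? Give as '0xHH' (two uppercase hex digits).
Answer: 0xF8

Derivation:
After byte 1 (0x95): reg=0x11
After byte 2 (0x88): reg=0xC6
After byte 3 (0x8F): reg=0xF8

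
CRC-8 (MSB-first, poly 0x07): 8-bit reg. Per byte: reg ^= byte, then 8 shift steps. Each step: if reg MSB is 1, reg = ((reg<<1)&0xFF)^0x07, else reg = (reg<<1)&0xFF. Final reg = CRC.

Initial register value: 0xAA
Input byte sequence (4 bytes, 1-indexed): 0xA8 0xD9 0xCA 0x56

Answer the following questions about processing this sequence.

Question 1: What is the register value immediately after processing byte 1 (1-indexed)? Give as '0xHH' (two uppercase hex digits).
After byte 1 (0xA8): reg=0x0E

Answer: 0x0E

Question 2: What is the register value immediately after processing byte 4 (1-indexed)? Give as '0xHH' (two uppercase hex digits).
Answer: 0xF3

Derivation:
After byte 1 (0xA8): reg=0x0E
After byte 2 (0xD9): reg=0x2B
After byte 3 (0xCA): reg=0xA9
After byte 4 (0x56): reg=0xF3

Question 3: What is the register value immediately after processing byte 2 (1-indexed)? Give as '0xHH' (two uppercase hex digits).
After byte 1 (0xA8): reg=0x0E
After byte 2 (0xD9): reg=0x2B

Answer: 0x2B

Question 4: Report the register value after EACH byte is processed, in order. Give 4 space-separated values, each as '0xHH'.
0x0E 0x2B 0xA9 0xF3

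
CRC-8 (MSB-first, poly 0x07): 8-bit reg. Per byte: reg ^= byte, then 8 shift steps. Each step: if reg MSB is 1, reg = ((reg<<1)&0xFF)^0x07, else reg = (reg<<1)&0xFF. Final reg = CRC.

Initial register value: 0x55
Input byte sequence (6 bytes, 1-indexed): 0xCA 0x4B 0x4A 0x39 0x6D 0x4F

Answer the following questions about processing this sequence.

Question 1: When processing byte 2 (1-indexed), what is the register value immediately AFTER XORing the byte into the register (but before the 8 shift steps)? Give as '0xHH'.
Register before byte 2: 0xD4
Byte 2: 0x4B
0xD4 XOR 0x4B = 0x9F

Answer: 0x9F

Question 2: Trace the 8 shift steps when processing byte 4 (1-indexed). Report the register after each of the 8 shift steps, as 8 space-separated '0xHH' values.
Answer: 0xD3 0xA1 0x45 0x8A 0x13 0x26 0x4C 0x98

Derivation:
After byte 1 (0xCA): reg=0xD4
After byte 2 (0x4B): reg=0xD4
After byte 3 (0x4A): reg=0xD3
Register before byte 4: 0xD3
After XOR with byte 0x39: 0xEA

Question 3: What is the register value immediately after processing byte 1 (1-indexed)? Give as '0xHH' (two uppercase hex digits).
After byte 1 (0xCA): reg=0xD4

Answer: 0xD4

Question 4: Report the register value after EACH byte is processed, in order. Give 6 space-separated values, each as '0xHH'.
0xD4 0xD4 0xD3 0x98 0xC5 0xBF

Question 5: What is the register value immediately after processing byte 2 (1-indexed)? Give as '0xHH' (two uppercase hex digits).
Answer: 0xD4

Derivation:
After byte 1 (0xCA): reg=0xD4
After byte 2 (0x4B): reg=0xD4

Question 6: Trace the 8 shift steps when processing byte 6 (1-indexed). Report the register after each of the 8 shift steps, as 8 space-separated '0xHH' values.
After byte 1 (0xCA): reg=0xD4
After byte 2 (0x4B): reg=0xD4
After byte 3 (0x4A): reg=0xD3
After byte 4 (0x39): reg=0x98
After byte 5 (0x6D): reg=0xC5
Register before byte 6: 0xC5
After XOR with byte 0x4F: 0x8A

Answer: 0x13 0x26 0x4C 0x98 0x37 0x6E 0xDC 0xBF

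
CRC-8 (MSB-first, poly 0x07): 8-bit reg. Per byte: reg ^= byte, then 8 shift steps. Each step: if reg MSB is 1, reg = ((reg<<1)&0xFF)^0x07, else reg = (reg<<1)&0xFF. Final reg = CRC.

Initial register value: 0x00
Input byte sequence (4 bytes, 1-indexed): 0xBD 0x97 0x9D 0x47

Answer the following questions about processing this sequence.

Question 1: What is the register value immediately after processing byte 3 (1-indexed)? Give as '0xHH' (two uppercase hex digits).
After byte 1 (0xBD): reg=0x3A
After byte 2 (0x97): reg=0x4A
After byte 3 (0x9D): reg=0x2B

Answer: 0x2B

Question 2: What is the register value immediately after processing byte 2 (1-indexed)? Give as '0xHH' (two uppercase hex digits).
Answer: 0x4A

Derivation:
After byte 1 (0xBD): reg=0x3A
After byte 2 (0x97): reg=0x4A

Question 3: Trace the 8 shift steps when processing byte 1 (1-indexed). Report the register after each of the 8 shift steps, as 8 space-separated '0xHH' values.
Answer: 0x7D 0xFA 0xF3 0xE1 0xC5 0x8D 0x1D 0x3A

Derivation:
Register before byte 1: 0x00
After XOR with byte 0xBD: 0xBD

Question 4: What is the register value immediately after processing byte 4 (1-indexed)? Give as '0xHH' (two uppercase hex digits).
After byte 1 (0xBD): reg=0x3A
After byte 2 (0x97): reg=0x4A
After byte 3 (0x9D): reg=0x2B
After byte 4 (0x47): reg=0x03

Answer: 0x03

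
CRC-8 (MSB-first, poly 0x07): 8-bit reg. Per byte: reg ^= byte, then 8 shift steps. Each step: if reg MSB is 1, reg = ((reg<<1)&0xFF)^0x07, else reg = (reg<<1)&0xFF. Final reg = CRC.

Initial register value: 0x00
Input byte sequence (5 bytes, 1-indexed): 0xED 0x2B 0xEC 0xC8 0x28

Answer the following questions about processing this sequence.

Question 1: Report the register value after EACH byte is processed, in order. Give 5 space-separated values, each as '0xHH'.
0x8D 0x7B 0xEC 0xFC 0x22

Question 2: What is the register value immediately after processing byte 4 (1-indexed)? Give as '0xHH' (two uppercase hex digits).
After byte 1 (0xED): reg=0x8D
After byte 2 (0x2B): reg=0x7B
After byte 3 (0xEC): reg=0xEC
After byte 4 (0xC8): reg=0xFC

Answer: 0xFC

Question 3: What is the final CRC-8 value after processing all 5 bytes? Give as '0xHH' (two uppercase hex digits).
Answer: 0x22

Derivation:
After byte 1 (0xED): reg=0x8D
After byte 2 (0x2B): reg=0x7B
After byte 3 (0xEC): reg=0xEC
After byte 4 (0xC8): reg=0xFC
After byte 5 (0x28): reg=0x22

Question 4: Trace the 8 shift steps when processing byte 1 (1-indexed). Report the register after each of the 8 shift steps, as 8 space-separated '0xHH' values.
Register before byte 1: 0x00
After XOR with byte 0xED: 0xED

Answer: 0xDD 0xBD 0x7D 0xFA 0xF3 0xE1 0xC5 0x8D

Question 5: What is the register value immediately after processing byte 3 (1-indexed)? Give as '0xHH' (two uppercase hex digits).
After byte 1 (0xED): reg=0x8D
After byte 2 (0x2B): reg=0x7B
After byte 3 (0xEC): reg=0xEC

Answer: 0xEC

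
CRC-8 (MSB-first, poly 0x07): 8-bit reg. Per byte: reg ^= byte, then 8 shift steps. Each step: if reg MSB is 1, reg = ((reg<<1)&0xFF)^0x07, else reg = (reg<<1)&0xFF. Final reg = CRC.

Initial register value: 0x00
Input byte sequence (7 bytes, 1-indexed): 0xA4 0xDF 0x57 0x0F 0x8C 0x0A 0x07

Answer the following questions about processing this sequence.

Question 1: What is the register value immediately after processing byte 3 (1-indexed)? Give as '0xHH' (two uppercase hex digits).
Answer: 0x38

Derivation:
After byte 1 (0xA4): reg=0x75
After byte 2 (0xDF): reg=0x5F
After byte 3 (0x57): reg=0x38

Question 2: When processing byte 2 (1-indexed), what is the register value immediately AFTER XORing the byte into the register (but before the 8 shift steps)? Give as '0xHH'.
Register before byte 2: 0x75
Byte 2: 0xDF
0x75 XOR 0xDF = 0xAA

Answer: 0xAA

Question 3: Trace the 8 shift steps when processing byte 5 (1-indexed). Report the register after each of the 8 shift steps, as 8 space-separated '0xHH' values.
After byte 1 (0xA4): reg=0x75
After byte 2 (0xDF): reg=0x5F
After byte 3 (0x57): reg=0x38
After byte 4 (0x0F): reg=0x85
Register before byte 5: 0x85
After XOR with byte 0x8C: 0x09

Answer: 0x12 0x24 0x48 0x90 0x27 0x4E 0x9C 0x3F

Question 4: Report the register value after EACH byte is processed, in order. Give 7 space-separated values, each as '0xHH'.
0x75 0x5F 0x38 0x85 0x3F 0x8B 0xAD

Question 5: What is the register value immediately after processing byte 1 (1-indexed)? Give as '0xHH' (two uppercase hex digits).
Answer: 0x75

Derivation:
After byte 1 (0xA4): reg=0x75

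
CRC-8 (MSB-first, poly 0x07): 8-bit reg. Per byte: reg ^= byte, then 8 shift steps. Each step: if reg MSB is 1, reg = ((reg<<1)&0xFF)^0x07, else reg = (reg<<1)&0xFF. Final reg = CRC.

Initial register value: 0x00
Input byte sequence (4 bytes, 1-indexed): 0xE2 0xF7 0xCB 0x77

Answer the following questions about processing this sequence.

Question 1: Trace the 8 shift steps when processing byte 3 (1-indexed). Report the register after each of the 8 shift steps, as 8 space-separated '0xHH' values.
Answer: 0xD2 0xA3 0x41 0x82 0x03 0x06 0x0C 0x18

Derivation:
After byte 1 (0xE2): reg=0xA0
After byte 2 (0xF7): reg=0xA2
Register before byte 3: 0xA2
After XOR with byte 0xCB: 0x69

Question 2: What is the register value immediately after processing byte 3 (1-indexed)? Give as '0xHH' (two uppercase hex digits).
Answer: 0x18

Derivation:
After byte 1 (0xE2): reg=0xA0
After byte 2 (0xF7): reg=0xA2
After byte 3 (0xCB): reg=0x18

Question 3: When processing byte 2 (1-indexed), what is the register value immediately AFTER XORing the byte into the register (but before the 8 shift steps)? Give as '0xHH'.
Answer: 0x57

Derivation:
Register before byte 2: 0xA0
Byte 2: 0xF7
0xA0 XOR 0xF7 = 0x57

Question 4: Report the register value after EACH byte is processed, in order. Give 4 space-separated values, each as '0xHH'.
0xA0 0xA2 0x18 0x0A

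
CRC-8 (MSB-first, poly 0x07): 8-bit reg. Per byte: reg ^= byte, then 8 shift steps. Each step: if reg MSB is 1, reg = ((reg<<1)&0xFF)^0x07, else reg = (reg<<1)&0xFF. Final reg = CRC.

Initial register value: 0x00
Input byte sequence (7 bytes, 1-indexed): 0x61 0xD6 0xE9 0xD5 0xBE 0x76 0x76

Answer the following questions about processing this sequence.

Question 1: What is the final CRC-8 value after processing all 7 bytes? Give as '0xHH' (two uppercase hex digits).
After byte 1 (0x61): reg=0x20
After byte 2 (0xD6): reg=0xCC
After byte 3 (0xE9): reg=0xFB
After byte 4 (0xD5): reg=0xCA
After byte 5 (0xBE): reg=0x4B
After byte 6 (0x76): reg=0xB3
After byte 7 (0x76): reg=0x55

Answer: 0x55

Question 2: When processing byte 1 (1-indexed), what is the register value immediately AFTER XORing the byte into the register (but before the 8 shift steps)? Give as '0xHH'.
Answer: 0x61

Derivation:
Register before byte 1: 0x00
Byte 1: 0x61
0x00 XOR 0x61 = 0x61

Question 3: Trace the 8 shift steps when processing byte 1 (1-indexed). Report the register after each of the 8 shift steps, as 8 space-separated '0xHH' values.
Register before byte 1: 0x00
After XOR with byte 0x61: 0x61

Answer: 0xC2 0x83 0x01 0x02 0x04 0x08 0x10 0x20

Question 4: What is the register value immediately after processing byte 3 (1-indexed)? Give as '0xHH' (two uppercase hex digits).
Answer: 0xFB

Derivation:
After byte 1 (0x61): reg=0x20
After byte 2 (0xD6): reg=0xCC
After byte 3 (0xE9): reg=0xFB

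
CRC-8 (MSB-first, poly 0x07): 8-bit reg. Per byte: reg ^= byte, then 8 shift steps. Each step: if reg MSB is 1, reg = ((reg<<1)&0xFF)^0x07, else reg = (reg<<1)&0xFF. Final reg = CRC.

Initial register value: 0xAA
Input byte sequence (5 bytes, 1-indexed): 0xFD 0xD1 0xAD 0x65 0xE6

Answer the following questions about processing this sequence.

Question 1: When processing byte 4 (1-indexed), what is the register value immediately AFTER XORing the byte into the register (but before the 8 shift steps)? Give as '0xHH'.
Answer: 0xB2

Derivation:
Register before byte 4: 0xD7
Byte 4: 0x65
0xD7 XOR 0x65 = 0xB2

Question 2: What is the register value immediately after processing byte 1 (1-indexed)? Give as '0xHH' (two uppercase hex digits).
After byte 1 (0xFD): reg=0xA2

Answer: 0xA2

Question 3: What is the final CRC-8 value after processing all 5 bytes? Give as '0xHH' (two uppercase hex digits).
After byte 1 (0xFD): reg=0xA2
After byte 2 (0xD1): reg=0x5E
After byte 3 (0xAD): reg=0xD7
After byte 4 (0x65): reg=0x17
After byte 5 (0xE6): reg=0xD9

Answer: 0xD9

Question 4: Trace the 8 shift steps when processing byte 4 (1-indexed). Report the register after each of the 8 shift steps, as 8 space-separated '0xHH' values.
Answer: 0x63 0xC6 0x8B 0x11 0x22 0x44 0x88 0x17

Derivation:
After byte 1 (0xFD): reg=0xA2
After byte 2 (0xD1): reg=0x5E
After byte 3 (0xAD): reg=0xD7
Register before byte 4: 0xD7
After XOR with byte 0x65: 0xB2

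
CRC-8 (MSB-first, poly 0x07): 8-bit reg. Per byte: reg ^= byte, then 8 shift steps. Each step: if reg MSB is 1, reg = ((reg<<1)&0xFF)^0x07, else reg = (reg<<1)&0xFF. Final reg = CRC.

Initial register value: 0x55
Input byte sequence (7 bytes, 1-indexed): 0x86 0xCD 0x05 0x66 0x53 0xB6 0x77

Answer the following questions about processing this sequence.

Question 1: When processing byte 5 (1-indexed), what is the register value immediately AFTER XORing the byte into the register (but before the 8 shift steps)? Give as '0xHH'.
Answer: 0xCC

Derivation:
Register before byte 5: 0x9F
Byte 5: 0x53
0x9F XOR 0x53 = 0xCC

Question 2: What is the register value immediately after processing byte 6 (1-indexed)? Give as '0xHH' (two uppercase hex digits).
After byte 1 (0x86): reg=0x37
After byte 2 (0xCD): reg=0xE8
After byte 3 (0x05): reg=0x8D
After byte 4 (0x66): reg=0x9F
After byte 5 (0x53): reg=0x6A
After byte 6 (0xB6): reg=0x1A

Answer: 0x1A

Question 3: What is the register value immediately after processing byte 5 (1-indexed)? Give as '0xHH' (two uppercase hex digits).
After byte 1 (0x86): reg=0x37
After byte 2 (0xCD): reg=0xE8
After byte 3 (0x05): reg=0x8D
After byte 4 (0x66): reg=0x9F
After byte 5 (0x53): reg=0x6A

Answer: 0x6A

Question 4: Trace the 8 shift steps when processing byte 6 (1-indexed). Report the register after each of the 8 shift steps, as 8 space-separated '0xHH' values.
Answer: 0xBF 0x79 0xF2 0xE3 0xC1 0x85 0x0D 0x1A

Derivation:
After byte 1 (0x86): reg=0x37
After byte 2 (0xCD): reg=0xE8
After byte 3 (0x05): reg=0x8D
After byte 4 (0x66): reg=0x9F
After byte 5 (0x53): reg=0x6A
Register before byte 6: 0x6A
After XOR with byte 0xB6: 0xDC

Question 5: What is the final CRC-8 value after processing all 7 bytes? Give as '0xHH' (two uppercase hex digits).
After byte 1 (0x86): reg=0x37
After byte 2 (0xCD): reg=0xE8
After byte 3 (0x05): reg=0x8D
After byte 4 (0x66): reg=0x9F
After byte 5 (0x53): reg=0x6A
After byte 6 (0xB6): reg=0x1A
After byte 7 (0x77): reg=0x04

Answer: 0x04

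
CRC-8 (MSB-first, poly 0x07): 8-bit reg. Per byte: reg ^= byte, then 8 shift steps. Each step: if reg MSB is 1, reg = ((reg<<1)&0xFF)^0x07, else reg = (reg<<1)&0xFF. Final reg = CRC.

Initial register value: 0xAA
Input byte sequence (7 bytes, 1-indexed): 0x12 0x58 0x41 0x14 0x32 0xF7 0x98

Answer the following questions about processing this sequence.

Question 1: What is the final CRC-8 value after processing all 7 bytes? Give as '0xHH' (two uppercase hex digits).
Answer: 0xA9

Derivation:
After byte 1 (0x12): reg=0x21
After byte 2 (0x58): reg=0x68
After byte 3 (0x41): reg=0xDF
After byte 4 (0x14): reg=0x7F
After byte 5 (0x32): reg=0xE4
After byte 6 (0xF7): reg=0x79
After byte 7 (0x98): reg=0xA9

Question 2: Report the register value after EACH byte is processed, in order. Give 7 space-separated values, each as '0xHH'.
0x21 0x68 0xDF 0x7F 0xE4 0x79 0xA9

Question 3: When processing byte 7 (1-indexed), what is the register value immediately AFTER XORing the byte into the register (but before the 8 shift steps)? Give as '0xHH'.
Register before byte 7: 0x79
Byte 7: 0x98
0x79 XOR 0x98 = 0xE1

Answer: 0xE1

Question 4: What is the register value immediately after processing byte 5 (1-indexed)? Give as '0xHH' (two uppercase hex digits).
Answer: 0xE4

Derivation:
After byte 1 (0x12): reg=0x21
After byte 2 (0x58): reg=0x68
After byte 3 (0x41): reg=0xDF
After byte 4 (0x14): reg=0x7F
After byte 5 (0x32): reg=0xE4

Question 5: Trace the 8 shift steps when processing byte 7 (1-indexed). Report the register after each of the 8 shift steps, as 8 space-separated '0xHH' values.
Answer: 0xC5 0x8D 0x1D 0x3A 0x74 0xE8 0xD7 0xA9

Derivation:
After byte 1 (0x12): reg=0x21
After byte 2 (0x58): reg=0x68
After byte 3 (0x41): reg=0xDF
After byte 4 (0x14): reg=0x7F
After byte 5 (0x32): reg=0xE4
After byte 6 (0xF7): reg=0x79
Register before byte 7: 0x79
After XOR with byte 0x98: 0xE1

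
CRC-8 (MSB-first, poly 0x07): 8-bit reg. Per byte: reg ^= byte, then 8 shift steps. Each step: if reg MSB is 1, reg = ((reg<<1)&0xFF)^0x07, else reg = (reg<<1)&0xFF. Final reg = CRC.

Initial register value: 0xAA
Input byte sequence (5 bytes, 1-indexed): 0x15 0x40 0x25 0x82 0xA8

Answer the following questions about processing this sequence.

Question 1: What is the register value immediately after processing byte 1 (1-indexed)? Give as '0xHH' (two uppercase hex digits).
Answer: 0x34

Derivation:
After byte 1 (0x15): reg=0x34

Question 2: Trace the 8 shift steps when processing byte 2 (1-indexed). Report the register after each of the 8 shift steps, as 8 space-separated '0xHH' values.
After byte 1 (0x15): reg=0x34
Register before byte 2: 0x34
After XOR with byte 0x40: 0x74

Answer: 0xE8 0xD7 0xA9 0x55 0xAA 0x53 0xA6 0x4B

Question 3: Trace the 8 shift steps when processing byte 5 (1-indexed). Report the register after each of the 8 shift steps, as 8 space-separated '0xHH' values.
After byte 1 (0x15): reg=0x34
After byte 2 (0x40): reg=0x4B
After byte 3 (0x25): reg=0x0D
After byte 4 (0x82): reg=0xA4
Register before byte 5: 0xA4
After XOR with byte 0xA8: 0x0C

Answer: 0x18 0x30 0x60 0xC0 0x87 0x09 0x12 0x24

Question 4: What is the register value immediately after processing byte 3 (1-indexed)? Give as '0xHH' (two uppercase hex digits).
After byte 1 (0x15): reg=0x34
After byte 2 (0x40): reg=0x4B
After byte 3 (0x25): reg=0x0D

Answer: 0x0D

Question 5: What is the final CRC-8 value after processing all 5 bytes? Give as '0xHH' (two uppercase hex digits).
After byte 1 (0x15): reg=0x34
After byte 2 (0x40): reg=0x4B
After byte 3 (0x25): reg=0x0D
After byte 4 (0x82): reg=0xA4
After byte 5 (0xA8): reg=0x24

Answer: 0x24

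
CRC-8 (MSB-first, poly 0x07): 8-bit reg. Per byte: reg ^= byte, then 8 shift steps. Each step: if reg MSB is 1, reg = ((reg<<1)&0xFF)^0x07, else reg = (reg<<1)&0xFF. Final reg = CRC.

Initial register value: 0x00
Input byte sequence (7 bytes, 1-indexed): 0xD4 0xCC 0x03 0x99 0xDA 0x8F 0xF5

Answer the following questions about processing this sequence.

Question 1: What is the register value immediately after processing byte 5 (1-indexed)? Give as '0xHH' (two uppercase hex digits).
After byte 1 (0xD4): reg=0x22
After byte 2 (0xCC): reg=0x84
After byte 3 (0x03): reg=0x9C
After byte 4 (0x99): reg=0x1B
After byte 5 (0xDA): reg=0x49

Answer: 0x49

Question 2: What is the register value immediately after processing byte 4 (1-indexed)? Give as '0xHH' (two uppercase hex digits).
After byte 1 (0xD4): reg=0x22
After byte 2 (0xCC): reg=0x84
After byte 3 (0x03): reg=0x9C
After byte 4 (0x99): reg=0x1B

Answer: 0x1B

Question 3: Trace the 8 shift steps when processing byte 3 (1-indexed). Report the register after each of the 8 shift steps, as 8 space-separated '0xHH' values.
After byte 1 (0xD4): reg=0x22
After byte 2 (0xCC): reg=0x84
Register before byte 3: 0x84
After XOR with byte 0x03: 0x87

Answer: 0x09 0x12 0x24 0x48 0x90 0x27 0x4E 0x9C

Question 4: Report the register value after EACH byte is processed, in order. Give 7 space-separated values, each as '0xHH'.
0x22 0x84 0x9C 0x1B 0x49 0x5C 0x56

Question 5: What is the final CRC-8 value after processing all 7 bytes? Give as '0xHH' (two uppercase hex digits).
After byte 1 (0xD4): reg=0x22
After byte 2 (0xCC): reg=0x84
After byte 3 (0x03): reg=0x9C
After byte 4 (0x99): reg=0x1B
After byte 5 (0xDA): reg=0x49
After byte 6 (0x8F): reg=0x5C
After byte 7 (0xF5): reg=0x56

Answer: 0x56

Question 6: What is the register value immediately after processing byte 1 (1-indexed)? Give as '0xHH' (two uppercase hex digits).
Answer: 0x22

Derivation:
After byte 1 (0xD4): reg=0x22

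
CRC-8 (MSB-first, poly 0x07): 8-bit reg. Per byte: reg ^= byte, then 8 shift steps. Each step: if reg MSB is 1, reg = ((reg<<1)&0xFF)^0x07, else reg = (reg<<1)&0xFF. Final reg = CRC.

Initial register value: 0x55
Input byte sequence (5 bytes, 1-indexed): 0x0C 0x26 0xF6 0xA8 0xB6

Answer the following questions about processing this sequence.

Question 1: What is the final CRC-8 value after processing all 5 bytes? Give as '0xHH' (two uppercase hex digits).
After byte 1 (0x0C): reg=0x88
After byte 2 (0x26): reg=0x43
After byte 3 (0xF6): reg=0x02
After byte 4 (0xA8): reg=0x5F
After byte 5 (0xB6): reg=0x91

Answer: 0x91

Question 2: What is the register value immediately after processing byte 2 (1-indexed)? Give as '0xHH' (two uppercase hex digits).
After byte 1 (0x0C): reg=0x88
After byte 2 (0x26): reg=0x43

Answer: 0x43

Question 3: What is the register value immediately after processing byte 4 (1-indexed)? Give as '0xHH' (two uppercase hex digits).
After byte 1 (0x0C): reg=0x88
After byte 2 (0x26): reg=0x43
After byte 3 (0xF6): reg=0x02
After byte 4 (0xA8): reg=0x5F

Answer: 0x5F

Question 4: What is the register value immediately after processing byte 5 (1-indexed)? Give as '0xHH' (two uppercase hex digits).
After byte 1 (0x0C): reg=0x88
After byte 2 (0x26): reg=0x43
After byte 3 (0xF6): reg=0x02
After byte 4 (0xA8): reg=0x5F
After byte 5 (0xB6): reg=0x91

Answer: 0x91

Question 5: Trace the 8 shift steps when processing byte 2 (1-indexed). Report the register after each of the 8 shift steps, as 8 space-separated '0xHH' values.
After byte 1 (0x0C): reg=0x88
Register before byte 2: 0x88
After XOR with byte 0x26: 0xAE

Answer: 0x5B 0xB6 0x6B 0xD6 0xAB 0x51 0xA2 0x43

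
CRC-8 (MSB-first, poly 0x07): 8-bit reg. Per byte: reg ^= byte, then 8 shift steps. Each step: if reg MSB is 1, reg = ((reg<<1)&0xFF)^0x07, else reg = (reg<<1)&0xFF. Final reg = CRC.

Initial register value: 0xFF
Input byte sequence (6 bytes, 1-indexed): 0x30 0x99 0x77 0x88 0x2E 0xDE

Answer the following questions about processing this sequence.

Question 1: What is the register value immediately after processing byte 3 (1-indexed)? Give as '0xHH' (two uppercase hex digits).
After byte 1 (0x30): reg=0x63
After byte 2 (0x99): reg=0xE8
After byte 3 (0x77): reg=0xD4

Answer: 0xD4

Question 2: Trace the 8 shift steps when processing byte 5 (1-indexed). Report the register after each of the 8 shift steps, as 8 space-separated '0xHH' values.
Answer: 0x7D 0xFA 0xF3 0xE1 0xC5 0x8D 0x1D 0x3A

Derivation:
After byte 1 (0x30): reg=0x63
After byte 2 (0x99): reg=0xE8
After byte 3 (0x77): reg=0xD4
After byte 4 (0x88): reg=0x93
Register before byte 5: 0x93
After XOR with byte 0x2E: 0xBD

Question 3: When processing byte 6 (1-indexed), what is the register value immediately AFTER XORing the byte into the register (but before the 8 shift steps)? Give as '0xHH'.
Answer: 0xE4

Derivation:
Register before byte 6: 0x3A
Byte 6: 0xDE
0x3A XOR 0xDE = 0xE4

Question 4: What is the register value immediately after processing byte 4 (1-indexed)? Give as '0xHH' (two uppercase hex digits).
After byte 1 (0x30): reg=0x63
After byte 2 (0x99): reg=0xE8
After byte 3 (0x77): reg=0xD4
After byte 4 (0x88): reg=0x93

Answer: 0x93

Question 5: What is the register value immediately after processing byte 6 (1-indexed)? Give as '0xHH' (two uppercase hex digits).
Answer: 0xB2

Derivation:
After byte 1 (0x30): reg=0x63
After byte 2 (0x99): reg=0xE8
After byte 3 (0x77): reg=0xD4
After byte 4 (0x88): reg=0x93
After byte 5 (0x2E): reg=0x3A
After byte 6 (0xDE): reg=0xB2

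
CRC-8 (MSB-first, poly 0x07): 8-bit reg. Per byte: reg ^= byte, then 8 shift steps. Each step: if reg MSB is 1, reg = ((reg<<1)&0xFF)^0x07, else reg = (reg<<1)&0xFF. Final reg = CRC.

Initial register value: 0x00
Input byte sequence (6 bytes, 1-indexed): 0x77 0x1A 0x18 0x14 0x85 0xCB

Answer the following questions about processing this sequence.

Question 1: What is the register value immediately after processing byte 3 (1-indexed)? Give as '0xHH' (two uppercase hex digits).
After byte 1 (0x77): reg=0x42
After byte 2 (0x1A): reg=0x8F
After byte 3 (0x18): reg=0xEC

Answer: 0xEC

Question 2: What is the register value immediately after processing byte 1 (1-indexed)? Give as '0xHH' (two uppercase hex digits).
Answer: 0x42

Derivation:
After byte 1 (0x77): reg=0x42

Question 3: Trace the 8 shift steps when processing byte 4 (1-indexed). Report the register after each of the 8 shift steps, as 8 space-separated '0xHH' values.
After byte 1 (0x77): reg=0x42
After byte 2 (0x1A): reg=0x8F
After byte 3 (0x18): reg=0xEC
Register before byte 4: 0xEC
After XOR with byte 0x14: 0xF8

Answer: 0xF7 0xE9 0xD5 0xAD 0x5D 0xBA 0x73 0xE6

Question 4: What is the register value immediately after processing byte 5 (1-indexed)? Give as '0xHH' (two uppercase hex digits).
After byte 1 (0x77): reg=0x42
After byte 2 (0x1A): reg=0x8F
After byte 3 (0x18): reg=0xEC
After byte 4 (0x14): reg=0xE6
After byte 5 (0x85): reg=0x2E

Answer: 0x2E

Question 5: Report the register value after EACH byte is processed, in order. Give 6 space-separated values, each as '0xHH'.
0x42 0x8F 0xEC 0xE6 0x2E 0xB5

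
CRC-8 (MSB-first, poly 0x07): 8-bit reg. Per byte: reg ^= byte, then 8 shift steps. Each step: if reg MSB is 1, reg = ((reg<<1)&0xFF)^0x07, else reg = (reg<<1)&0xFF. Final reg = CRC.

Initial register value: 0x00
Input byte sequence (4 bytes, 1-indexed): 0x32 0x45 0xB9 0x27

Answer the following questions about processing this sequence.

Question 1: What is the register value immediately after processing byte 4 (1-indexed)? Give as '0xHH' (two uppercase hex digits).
Answer: 0xC4

Derivation:
After byte 1 (0x32): reg=0x9E
After byte 2 (0x45): reg=0x0F
After byte 3 (0xB9): reg=0x0B
After byte 4 (0x27): reg=0xC4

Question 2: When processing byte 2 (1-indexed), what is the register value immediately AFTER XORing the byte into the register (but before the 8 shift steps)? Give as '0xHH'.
Register before byte 2: 0x9E
Byte 2: 0x45
0x9E XOR 0x45 = 0xDB

Answer: 0xDB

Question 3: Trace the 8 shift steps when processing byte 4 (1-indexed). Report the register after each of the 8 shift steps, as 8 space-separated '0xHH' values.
Answer: 0x58 0xB0 0x67 0xCE 0x9B 0x31 0x62 0xC4

Derivation:
After byte 1 (0x32): reg=0x9E
After byte 2 (0x45): reg=0x0F
After byte 3 (0xB9): reg=0x0B
Register before byte 4: 0x0B
After XOR with byte 0x27: 0x2C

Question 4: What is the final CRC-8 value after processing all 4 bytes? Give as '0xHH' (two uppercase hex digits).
Answer: 0xC4

Derivation:
After byte 1 (0x32): reg=0x9E
After byte 2 (0x45): reg=0x0F
After byte 3 (0xB9): reg=0x0B
After byte 4 (0x27): reg=0xC4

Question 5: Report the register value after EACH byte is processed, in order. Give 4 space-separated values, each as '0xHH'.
0x9E 0x0F 0x0B 0xC4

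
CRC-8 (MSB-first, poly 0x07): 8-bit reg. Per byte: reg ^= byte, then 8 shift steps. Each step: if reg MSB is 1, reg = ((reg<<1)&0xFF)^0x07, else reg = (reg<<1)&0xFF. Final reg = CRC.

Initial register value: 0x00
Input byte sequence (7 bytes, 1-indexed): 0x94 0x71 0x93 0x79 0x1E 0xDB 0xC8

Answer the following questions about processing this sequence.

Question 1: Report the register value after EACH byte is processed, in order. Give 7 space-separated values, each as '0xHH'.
0xE5 0xE5 0x45 0xB4 0x5F 0x95 0x94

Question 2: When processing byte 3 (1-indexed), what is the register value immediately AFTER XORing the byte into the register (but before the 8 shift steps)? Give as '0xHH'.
Register before byte 3: 0xE5
Byte 3: 0x93
0xE5 XOR 0x93 = 0x76

Answer: 0x76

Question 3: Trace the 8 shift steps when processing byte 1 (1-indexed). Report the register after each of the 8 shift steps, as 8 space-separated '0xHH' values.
Answer: 0x2F 0x5E 0xBC 0x7F 0xFE 0xFB 0xF1 0xE5

Derivation:
Register before byte 1: 0x00
After XOR with byte 0x94: 0x94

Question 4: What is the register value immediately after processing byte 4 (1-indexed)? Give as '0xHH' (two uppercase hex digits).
Answer: 0xB4

Derivation:
After byte 1 (0x94): reg=0xE5
After byte 2 (0x71): reg=0xE5
After byte 3 (0x93): reg=0x45
After byte 4 (0x79): reg=0xB4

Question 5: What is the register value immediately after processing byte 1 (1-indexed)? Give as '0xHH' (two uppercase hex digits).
Answer: 0xE5

Derivation:
After byte 1 (0x94): reg=0xE5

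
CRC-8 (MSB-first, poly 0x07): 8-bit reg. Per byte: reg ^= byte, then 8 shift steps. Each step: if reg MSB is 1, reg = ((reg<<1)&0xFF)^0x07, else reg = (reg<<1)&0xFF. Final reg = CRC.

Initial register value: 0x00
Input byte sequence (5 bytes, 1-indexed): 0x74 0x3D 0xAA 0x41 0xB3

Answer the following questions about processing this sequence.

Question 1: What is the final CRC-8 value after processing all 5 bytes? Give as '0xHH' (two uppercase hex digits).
After byte 1 (0x74): reg=0x4B
After byte 2 (0x3D): reg=0x45
After byte 3 (0xAA): reg=0x83
After byte 4 (0x41): reg=0x40
After byte 5 (0xB3): reg=0xD7

Answer: 0xD7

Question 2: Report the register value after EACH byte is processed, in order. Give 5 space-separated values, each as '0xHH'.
0x4B 0x45 0x83 0x40 0xD7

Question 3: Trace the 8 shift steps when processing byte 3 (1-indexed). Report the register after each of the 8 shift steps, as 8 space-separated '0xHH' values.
After byte 1 (0x74): reg=0x4B
After byte 2 (0x3D): reg=0x45
Register before byte 3: 0x45
After XOR with byte 0xAA: 0xEF

Answer: 0xD9 0xB5 0x6D 0xDA 0xB3 0x61 0xC2 0x83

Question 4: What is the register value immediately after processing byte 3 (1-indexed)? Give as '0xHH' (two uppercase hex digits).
Answer: 0x83

Derivation:
After byte 1 (0x74): reg=0x4B
After byte 2 (0x3D): reg=0x45
After byte 3 (0xAA): reg=0x83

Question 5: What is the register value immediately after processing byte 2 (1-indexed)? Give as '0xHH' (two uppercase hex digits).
After byte 1 (0x74): reg=0x4B
After byte 2 (0x3D): reg=0x45

Answer: 0x45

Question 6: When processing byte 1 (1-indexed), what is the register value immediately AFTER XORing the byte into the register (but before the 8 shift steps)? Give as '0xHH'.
Register before byte 1: 0x00
Byte 1: 0x74
0x00 XOR 0x74 = 0x74

Answer: 0x74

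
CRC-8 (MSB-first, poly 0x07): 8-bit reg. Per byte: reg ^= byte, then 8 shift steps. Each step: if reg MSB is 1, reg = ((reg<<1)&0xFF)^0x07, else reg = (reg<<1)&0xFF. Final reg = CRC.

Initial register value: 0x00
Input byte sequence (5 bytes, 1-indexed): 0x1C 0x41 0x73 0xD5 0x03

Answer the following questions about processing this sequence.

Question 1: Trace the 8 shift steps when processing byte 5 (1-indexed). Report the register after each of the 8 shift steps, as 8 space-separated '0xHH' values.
After byte 1 (0x1C): reg=0x54
After byte 2 (0x41): reg=0x6B
After byte 3 (0x73): reg=0x48
After byte 4 (0xD5): reg=0xDA
Register before byte 5: 0xDA
After XOR with byte 0x03: 0xD9

Answer: 0xB5 0x6D 0xDA 0xB3 0x61 0xC2 0x83 0x01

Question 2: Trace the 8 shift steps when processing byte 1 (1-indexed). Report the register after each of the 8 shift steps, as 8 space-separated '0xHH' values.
Register before byte 1: 0x00
After XOR with byte 0x1C: 0x1C

Answer: 0x38 0x70 0xE0 0xC7 0x89 0x15 0x2A 0x54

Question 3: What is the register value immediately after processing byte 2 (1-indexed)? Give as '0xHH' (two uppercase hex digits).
After byte 1 (0x1C): reg=0x54
After byte 2 (0x41): reg=0x6B

Answer: 0x6B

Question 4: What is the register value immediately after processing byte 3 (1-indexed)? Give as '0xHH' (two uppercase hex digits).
After byte 1 (0x1C): reg=0x54
After byte 2 (0x41): reg=0x6B
After byte 3 (0x73): reg=0x48

Answer: 0x48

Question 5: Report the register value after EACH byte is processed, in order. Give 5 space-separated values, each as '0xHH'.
0x54 0x6B 0x48 0xDA 0x01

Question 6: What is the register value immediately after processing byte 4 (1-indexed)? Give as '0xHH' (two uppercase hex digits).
Answer: 0xDA

Derivation:
After byte 1 (0x1C): reg=0x54
After byte 2 (0x41): reg=0x6B
After byte 3 (0x73): reg=0x48
After byte 4 (0xD5): reg=0xDA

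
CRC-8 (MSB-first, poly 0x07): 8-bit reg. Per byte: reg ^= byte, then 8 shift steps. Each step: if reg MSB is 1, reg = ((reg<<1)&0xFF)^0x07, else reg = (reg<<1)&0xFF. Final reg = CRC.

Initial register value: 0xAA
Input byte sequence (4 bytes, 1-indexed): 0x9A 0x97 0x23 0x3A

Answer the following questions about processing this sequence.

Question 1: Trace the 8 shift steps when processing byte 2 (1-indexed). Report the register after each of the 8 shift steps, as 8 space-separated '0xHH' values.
After byte 1 (0x9A): reg=0x90
Register before byte 2: 0x90
After XOR with byte 0x97: 0x07

Answer: 0x0E 0x1C 0x38 0x70 0xE0 0xC7 0x89 0x15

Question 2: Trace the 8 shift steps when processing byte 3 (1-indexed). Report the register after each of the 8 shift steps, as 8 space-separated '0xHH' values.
Answer: 0x6C 0xD8 0xB7 0x69 0xD2 0xA3 0x41 0x82

Derivation:
After byte 1 (0x9A): reg=0x90
After byte 2 (0x97): reg=0x15
Register before byte 3: 0x15
After XOR with byte 0x23: 0x36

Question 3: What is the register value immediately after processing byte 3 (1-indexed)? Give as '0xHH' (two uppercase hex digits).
After byte 1 (0x9A): reg=0x90
After byte 2 (0x97): reg=0x15
After byte 3 (0x23): reg=0x82

Answer: 0x82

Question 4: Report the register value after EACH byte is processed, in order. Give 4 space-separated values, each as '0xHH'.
0x90 0x15 0x82 0x21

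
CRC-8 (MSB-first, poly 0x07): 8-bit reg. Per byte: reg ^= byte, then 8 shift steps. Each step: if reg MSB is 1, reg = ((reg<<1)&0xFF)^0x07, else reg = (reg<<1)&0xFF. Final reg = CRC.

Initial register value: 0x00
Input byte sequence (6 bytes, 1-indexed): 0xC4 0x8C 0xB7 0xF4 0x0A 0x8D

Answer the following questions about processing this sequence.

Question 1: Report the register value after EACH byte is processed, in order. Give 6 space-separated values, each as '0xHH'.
0x52 0x14 0x60 0xE5 0x83 0x2A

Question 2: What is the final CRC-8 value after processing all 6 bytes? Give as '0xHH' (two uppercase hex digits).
After byte 1 (0xC4): reg=0x52
After byte 2 (0x8C): reg=0x14
After byte 3 (0xB7): reg=0x60
After byte 4 (0xF4): reg=0xE5
After byte 5 (0x0A): reg=0x83
After byte 6 (0x8D): reg=0x2A

Answer: 0x2A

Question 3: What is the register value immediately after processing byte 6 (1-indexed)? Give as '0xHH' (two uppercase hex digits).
After byte 1 (0xC4): reg=0x52
After byte 2 (0x8C): reg=0x14
After byte 3 (0xB7): reg=0x60
After byte 4 (0xF4): reg=0xE5
After byte 5 (0x0A): reg=0x83
After byte 6 (0x8D): reg=0x2A

Answer: 0x2A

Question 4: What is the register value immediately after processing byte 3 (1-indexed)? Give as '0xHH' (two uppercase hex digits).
After byte 1 (0xC4): reg=0x52
After byte 2 (0x8C): reg=0x14
After byte 3 (0xB7): reg=0x60

Answer: 0x60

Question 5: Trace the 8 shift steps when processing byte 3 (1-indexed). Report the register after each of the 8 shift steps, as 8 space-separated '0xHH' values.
Answer: 0x41 0x82 0x03 0x06 0x0C 0x18 0x30 0x60

Derivation:
After byte 1 (0xC4): reg=0x52
After byte 2 (0x8C): reg=0x14
Register before byte 3: 0x14
After XOR with byte 0xB7: 0xA3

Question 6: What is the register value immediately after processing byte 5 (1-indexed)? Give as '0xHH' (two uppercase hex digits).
After byte 1 (0xC4): reg=0x52
After byte 2 (0x8C): reg=0x14
After byte 3 (0xB7): reg=0x60
After byte 4 (0xF4): reg=0xE5
After byte 5 (0x0A): reg=0x83

Answer: 0x83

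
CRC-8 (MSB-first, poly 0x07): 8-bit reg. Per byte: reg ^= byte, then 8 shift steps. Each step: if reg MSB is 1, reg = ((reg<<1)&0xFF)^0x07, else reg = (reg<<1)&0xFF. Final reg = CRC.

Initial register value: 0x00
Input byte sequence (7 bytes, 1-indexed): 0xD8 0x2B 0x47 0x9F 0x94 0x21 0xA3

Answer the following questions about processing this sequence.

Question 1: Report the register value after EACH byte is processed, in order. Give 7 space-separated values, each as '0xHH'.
0x06 0xC3 0x95 0x36 0x67 0xD5 0x45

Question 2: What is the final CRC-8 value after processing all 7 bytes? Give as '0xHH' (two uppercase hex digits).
Answer: 0x45

Derivation:
After byte 1 (0xD8): reg=0x06
After byte 2 (0x2B): reg=0xC3
After byte 3 (0x47): reg=0x95
After byte 4 (0x9F): reg=0x36
After byte 5 (0x94): reg=0x67
After byte 6 (0x21): reg=0xD5
After byte 7 (0xA3): reg=0x45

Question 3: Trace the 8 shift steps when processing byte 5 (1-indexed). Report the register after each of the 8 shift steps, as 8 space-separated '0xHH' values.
Answer: 0x43 0x86 0x0B 0x16 0x2C 0x58 0xB0 0x67

Derivation:
After byte 1 (0xD8): reg=0x06
After byte 2 (0x2B): reg=0xC3
After byte 3 (0x47): reg=0x95
After byte 4 (0x9F): reg=0x36
Register before byte 5: 0x36
After XOR with byte 0x94: 0xA2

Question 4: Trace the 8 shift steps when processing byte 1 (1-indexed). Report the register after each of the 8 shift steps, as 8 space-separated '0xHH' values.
Answer: 0xB7 0x69 0xD2 0xA3 0x41 0x82 0x03 0x06

Derivation:
Register before byte 1: 0x00
After XOR with byte 0xD8: 0xD8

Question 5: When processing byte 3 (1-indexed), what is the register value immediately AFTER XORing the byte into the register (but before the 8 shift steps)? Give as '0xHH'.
Answer: 0x84

Derivation:
Register before byte 3: 0xC3
Byte 3: 0x47
0xC3 XOR 0x47 = 0x84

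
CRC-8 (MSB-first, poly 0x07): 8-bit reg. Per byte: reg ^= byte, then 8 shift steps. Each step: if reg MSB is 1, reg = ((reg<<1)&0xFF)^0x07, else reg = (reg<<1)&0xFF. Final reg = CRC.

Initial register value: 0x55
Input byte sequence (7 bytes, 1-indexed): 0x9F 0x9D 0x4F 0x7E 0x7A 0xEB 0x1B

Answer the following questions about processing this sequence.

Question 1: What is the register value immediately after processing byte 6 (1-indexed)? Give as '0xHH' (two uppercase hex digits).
Answer: 0x6B

Derivation:
After byte 1 (0x9F): reg=0x78
After byte 2 (0x9D): reg=0xB5
After byte 3 (0x4F): reg=0xE8
After byte 4 (0x7E): reg=0xEB
After byte 5 (0x7A): reg=0xFE
After byte 6 (0xEB): reg=0x6B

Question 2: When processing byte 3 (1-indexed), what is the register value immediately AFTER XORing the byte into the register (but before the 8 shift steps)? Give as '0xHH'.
Register before byte 3: 0xB5
Byte 3: 0x4F
0xB5 XOR 0x4F = 0xFA

Answer: 0xFA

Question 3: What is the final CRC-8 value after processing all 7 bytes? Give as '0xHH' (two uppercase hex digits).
After byte 1 (0x9F): reg=0x78
After byte 2 (0x9D): reg=0xB5
After byte 3 (0x4F): reg=0xE8
After byte 4 (0x7E): reg=0xEB
After byte 5 (0x7A): reg=0xFE
After byte 6 (0xEB): reg=0x6B
After byte 7 (0x1B): reg=0x57

Answer: 0x57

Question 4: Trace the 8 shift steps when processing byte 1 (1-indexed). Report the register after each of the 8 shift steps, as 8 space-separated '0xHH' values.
Answer: 0x93 0x21 0x42 0x84 0x0F 0x1E 0x3C 0x78

Derivation:
Register before byte 1: 0x55
After XOR with byte 0x9F: 0xCA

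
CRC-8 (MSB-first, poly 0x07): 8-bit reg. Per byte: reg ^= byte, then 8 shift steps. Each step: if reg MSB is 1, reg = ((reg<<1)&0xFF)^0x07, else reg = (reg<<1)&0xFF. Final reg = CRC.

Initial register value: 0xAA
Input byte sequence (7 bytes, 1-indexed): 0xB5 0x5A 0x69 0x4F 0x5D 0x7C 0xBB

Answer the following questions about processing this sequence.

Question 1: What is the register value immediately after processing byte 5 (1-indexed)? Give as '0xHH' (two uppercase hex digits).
Answer: 0x91

Derivation:
After byte 1 (0xB5): reg=0x5D
After byte 2 (0x5A): reg=0x15
After byte 3 (0x69): reg=0x73
After byte 4 (0x4F): reg=0xB4
After byte 5 (0x5D): reg=0x91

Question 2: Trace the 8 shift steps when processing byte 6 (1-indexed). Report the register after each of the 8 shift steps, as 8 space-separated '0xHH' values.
After byte 1 (0xB5): reg=0x5D
After byte 2 (0x5A): reg=0x15
After byte 3 (0x69): reg=0x73
After byte 4 (0x4F): reg=0xB4
After byte 5 (0x5D): reg=0x91
Register before byte 6: 0x91
After XOR with byte 0x7C: 0xED

Answer: 0xDD 0xBD 0x7D 0xFA 0xF3 0xE1 0xC5 0x8D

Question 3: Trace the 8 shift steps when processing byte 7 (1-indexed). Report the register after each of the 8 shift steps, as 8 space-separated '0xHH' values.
Answer: 0x6C 0xD8 0xB7 0x69 0xD2 0xA3 0x41 0x82

Derivation:
After byte 1 (0xB5): reg=0x5D
After byte 2 (0x5A): reg=0x15
After byte 3 (0x69): reg=0x73
After byte 4 (0x4F): reg=0xB4
After byte 5 (0x5D): reg=0x91
After byte 6 (0x7C): reg=0x8D
Register before byte 7: 0x8D
After XOR with byte 0xBB: 0x36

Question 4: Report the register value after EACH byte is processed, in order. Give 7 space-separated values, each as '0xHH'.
0x5D 0x15 0x73 0xB4 0x91 0x8D 0x82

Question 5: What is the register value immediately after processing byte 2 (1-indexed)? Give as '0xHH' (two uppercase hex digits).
Answer: 0x15

Derivation:
After byte 1 (0xB5): reg=0x5D
After byte 2 (0x5A): reg=0x15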